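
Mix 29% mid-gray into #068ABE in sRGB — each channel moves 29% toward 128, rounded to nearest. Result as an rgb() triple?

#068ABE is rgb(6, 138, 190).
Lerp each channel 29% toward 128:
  R: 6 + 35.38 = 41.38 → 41
  G: 138 + 0.29×(128−138) = 138 − 2.9 = 135.1 → 135
  B: 190 + 0.29×(128−190) = 190 − 17.98 = 172.02 → 172

rgb(41, 135, 172)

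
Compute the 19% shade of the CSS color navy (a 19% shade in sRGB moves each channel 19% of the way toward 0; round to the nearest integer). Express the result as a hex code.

CSS navy is rgb(0, 0, 128).
Lerp each channel 19% toward 0:
  R: 0 + 0.19×(0−0) = 0 + 0 = 0 → 0
  G: 0 + 0.19×(0−0) = 0 + 0 = 0 → 0
  B: 128 + 0.19×(0−128) = 128 − 24.32 = 103.68 → 104
rgb(0, 0, 104) = #000068.

#000068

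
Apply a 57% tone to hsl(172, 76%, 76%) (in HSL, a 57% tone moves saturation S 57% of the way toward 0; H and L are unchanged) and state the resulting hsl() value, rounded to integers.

hsl(172, 33%, 76%)

S moves 57% from 76 toward 0: 76 − 43.32 = 32.68 → 33.
H and L are unchanged.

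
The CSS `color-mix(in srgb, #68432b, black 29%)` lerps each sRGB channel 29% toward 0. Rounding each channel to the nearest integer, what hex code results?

#4a301f

#68432b is rgb(104, 67, 43).
Lerp each channel 29% toward 0:
  R: 104 − 30.16 = 73.84 → 74
  G: 67 + 0.29×(0−67) = 67 − 19.43 = 47.57 → 48
  B: 43 − 12.47 = 30.53 → 31
rgb(74, 48, 31) = #4a301f.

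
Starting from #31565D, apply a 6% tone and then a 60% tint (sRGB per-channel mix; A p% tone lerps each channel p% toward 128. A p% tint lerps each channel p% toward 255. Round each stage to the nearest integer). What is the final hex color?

#AFBDBF

#31565D is rgb(49, 86, 93).
Per channel, c → c + 0.06(128 − c):
  R: 49 + 4.74 = 53.74 → 54
  G: 86 + 0.06×(128−86) = 86 + 2.52 = 88.52 → 89
  B: 93 + 0.06×(128−93) = 93 + 2.1 = 95.1 → 95
After the tone: rgb(54, 89, 95) = #36595F.
Lerp each channel 60% toward 255:
  R: 54 + 120.6 = 174.6 → 175
  G: 89 + 99.6 = 188.6 → 189
  B: 95 + 96 = 191 → 191
rgb(175, 189, 191) = #AFBDBF.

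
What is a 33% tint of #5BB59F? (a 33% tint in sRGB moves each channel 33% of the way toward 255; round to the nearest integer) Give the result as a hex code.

#91CDBF

#5BB59F is rgb(91, 181, 159).
Per channel, c → c + 0.33(255 − c):
  R: 91 + 54.12 = 145.12 → 145
  G: 181 + 0.33×(255−181) = 181 + 24.42 = 205.42 → 205
  B: 159 + 31.68 = 190.68 → 191
rgb(145, 205, 191) = #91CDBF.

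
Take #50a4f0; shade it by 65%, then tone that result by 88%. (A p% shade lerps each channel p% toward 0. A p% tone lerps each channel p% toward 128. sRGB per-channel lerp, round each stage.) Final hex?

#74777b

#50a4f0 is rgb(80, 164, 240).
A 65% shade moves each channel 65% toward 0:
  R: 80 + 0.65×(0−80) = 80 − 52 = 28 → 28
  G: 164 + 0.65×(0−164) = 164 − 106.6 = 57.4 → 57
  B: 240 − 156 = 84 → 84
After the shade: rgb(28, 57, 84) = #1c3954.
Per channel, c → c + 0.88(128 − c):
  R: 28 + 0.88×(128−28) = 28 + 88 = 116 → 116
  G: 57 + 62.48 = 119.48 → 119
  B: 84 + 0.88×(128−84) = 84 + 38.72 = 122.72 → 123
rgb(116, 119, 123) = #74777b.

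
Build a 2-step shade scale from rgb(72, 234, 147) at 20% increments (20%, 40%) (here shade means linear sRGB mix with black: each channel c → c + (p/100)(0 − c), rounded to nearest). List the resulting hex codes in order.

#3abb76, #2b8c58

20%: (72 − 14.4 = 57.6→58, 234 − 46.8 = 187.2→187, 147 − 29.4 = 117.6→118) → #3abb76
40%: (72 − 28.8 = 43.2→43, 234 − 93.6 = 140.4→140, 147 − 58.8 = 88.2→88) → #2b8c58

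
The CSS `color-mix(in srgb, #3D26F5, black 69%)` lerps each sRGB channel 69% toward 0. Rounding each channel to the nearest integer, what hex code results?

#130C4C

#3D26F5 is rgb(61, 38, 245).
Per channel, c → c + 0.69(0 − c):
  R: 61 + 0.69×(0−61) = 61 − 42.09 = 18.91 → 19
  G: 38 + 0.69×(0−38) = 38 − 26.22 = 11.78 → 12
  B: 245 + 0.69×(0−245) = 245 − 169.05 = 75.95 → 76
rgb(19, 12, 76) = #130C4C.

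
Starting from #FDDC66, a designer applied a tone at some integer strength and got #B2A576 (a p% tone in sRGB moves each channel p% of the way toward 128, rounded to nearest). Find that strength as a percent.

#FDDC66 is rgb(253, 220, 102); #B2A576 is rgb(178, 165, 118).
On the R channel (widest range): 178 ≈ 253 + (p/100)(128 − 253), so p ≈ 100×(178 − 253)/(128 − 253) = -7500/-125 = 60.00.
p = 60 reproduces all three channels after rounding.

60%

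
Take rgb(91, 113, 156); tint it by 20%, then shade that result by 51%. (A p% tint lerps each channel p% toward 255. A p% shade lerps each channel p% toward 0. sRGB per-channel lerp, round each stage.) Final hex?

Per channel, c → c + 0.2(255 − c):
  R: 91 + 32.8 = 123.8 → 124
  G: 113 + 0.2×(255−113) = 113 + 28.4 = 141.4 → 141
  B: 156 + 19.8 = 175.8 → 176
After the tint: rgb(124, 141, 176) = #7C8DB0.
Lerp each channel 51% toward 0:
  R: 124 + 0.51×(0−124) = 124 − 63.24 = 60.76 → 61
  G: 141 − 71.91 = 69.09 → 69
  B: 176 + 0.51×(0−176) = 176 − 89.76 = 86.24 → 86
rgb(61, 69, 86) = #3D4556.

#3D4556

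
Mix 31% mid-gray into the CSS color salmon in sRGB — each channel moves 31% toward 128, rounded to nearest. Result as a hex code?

CSS salmon is rgb(250, 128, 114).
A 31% tone moves each channel 31% toward 128:
  R: 250 − 37.82 = 212.18 → 212
  G: 128 + 0.31×(128−128) = 128 + 0 = 128 → 128
  B: 114 + 0.31×(128−114) = 114 + 4.34 = 118.34 → 118
rgb(212, 128, 118) = #d48076.

#d48076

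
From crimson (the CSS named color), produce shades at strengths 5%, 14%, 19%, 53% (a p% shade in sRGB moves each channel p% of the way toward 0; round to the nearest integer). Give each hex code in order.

#D11339, #BD1134, #B21031, #67091C

CSS crimson is rgb(220, 20, 60).
5%: (220 − 11 = 209→209, 20 − 1 = 19→19, 60 − 3 = 57→57) → #D11339
14%: (220 − 30.8 = 189.2→189, 20 − 2.8 = 17.2→17, 60 − 8.4 = 51.6→52) → #BD1134
19%: (220 − 41.8 = 178.2→178, 20 − 3.8 = 16.2→16, 60 − 11.4 = 48.6→49) → #B21031
53%: (220 − 116.6 = 103.4→103, 20 − 10.6 = 9.4→9, 60 − 31.8 = 28.2→28) → #67091C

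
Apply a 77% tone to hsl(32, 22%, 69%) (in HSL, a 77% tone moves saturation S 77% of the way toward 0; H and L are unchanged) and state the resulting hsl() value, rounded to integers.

hsl(32, 5%, 69%)

S moves 77% from 22 toward 0: 22 − 16.94 = 5.06 → 5.
H and L are unchanged.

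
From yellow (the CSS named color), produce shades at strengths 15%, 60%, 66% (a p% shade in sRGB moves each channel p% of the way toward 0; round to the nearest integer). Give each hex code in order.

#D9D900, #666600, #575700

CSS yellow is rgb(255, 255, 0).
15%: (255 − 38.25 = 216.75→217, 255 − 38.25 = 216.75→217, 0→0) → #D9D900
60%: (255 − 153 = 102→102, 255 − 153 = 102→102, 0→0) → #666600
66%: (255 − 168.3 = 86.7→87, 255 − 168.3 = 86.7→87, 0→0) → #575700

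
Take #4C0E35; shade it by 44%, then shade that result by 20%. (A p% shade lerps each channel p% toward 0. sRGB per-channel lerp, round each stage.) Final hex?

#4C0E35 is rgb(76, 14, 53).
Per channel, c → c + 0.44(0 − c):
  R: 76 + 0.44×(0−76) = 76 − 33.44 = 42.56 → 43
  G: 14 + 0.44×(0−14) = 14 − 6.16 = 7.84 → 8
  B: 53 + 0.44×(0−53) = 53 − 23.32 = 29.68 → 30
After the shade: rgb(43, 8, 30) = #2B081E.
A 20% shade moves each channel 20% toward 0:
  R: 43 − 8.6 = 34.4 → 34
  G: 8 − 1.6 = 6.4 → 6
  B: 30 + 0.2×(0−30) = 30 − 6 = 24 → 24
rgb(34, 6, 24) = #220618.

#220618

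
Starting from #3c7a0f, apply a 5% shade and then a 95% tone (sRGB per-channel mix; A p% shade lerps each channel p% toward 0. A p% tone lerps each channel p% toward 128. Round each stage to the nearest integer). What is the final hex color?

#3c7a0f is rgb(60, 122, 15).
Per channel, c → c + 0.05(0 − c):
  R: 60 − 3 = 57 → 57
  G: 122 + 0.05×(0−122) = 122 − 6.1 = 115.9 → 116
  B: 15 − 0.75 = 14.25 → 14
After the shade: rgb(57, 116, 14) = #39740e.
Lerp each channel 95% toward 128:
  R: 57 + 0.95×(128−57) = 57 + 67.45 = 124.45 → 124
  G: 116 + 11.4 = 127.4 → 127
  B: 14 + 0.95×(128−14) = 14 + 108.3 = 122.3 → 122
rgb(124, 127, 122) = #7c7f7a.

#7c7f7a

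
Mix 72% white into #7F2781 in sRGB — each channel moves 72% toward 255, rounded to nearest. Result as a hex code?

#DBC3DC

#7F2781 is rgb(127, 39, 129).
A 72% tint moves each channel 72% toward 255:
  R: 127 + 92.16 = 219.16 → 219
  G: 39 + 0.72×(255−39) = 39 + 155.52 = 194.52 → 195
  B: 129 + 90.72 = 219.72 → 220
rgb(219, 195, 220) = #DBC3DC.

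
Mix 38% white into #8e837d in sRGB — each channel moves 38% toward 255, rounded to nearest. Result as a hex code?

#8e837d is rgb(142, 131, 125).
A 38% tint moves each channel 38% toward 255:
  R: 142 + 0.38×(255−142) = 142 + 42.94 = 184.94 → 185
  G: 131 + 0.38×(255−131) = 131 + 47.12 = 178.12 → 178
  B: 125 + 0.38×(255−125) = 125 + 49.4 = 174.4 → 174
rgb(185, 178, 174) = #b9b2ae.

#b9b2ae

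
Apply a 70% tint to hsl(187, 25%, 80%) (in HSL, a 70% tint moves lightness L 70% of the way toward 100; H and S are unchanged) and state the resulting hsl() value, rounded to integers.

hsl(187, 25%, 94%)

L moves 70% from 80 toward 100: 80 + 14 = 94 → 94.
H and S are unchanged.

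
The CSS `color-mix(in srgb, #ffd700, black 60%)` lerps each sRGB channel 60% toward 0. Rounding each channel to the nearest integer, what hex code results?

#ffd700 is rgb(255, 215, 0).
Per channel, c → c + 0.6(0 − c):
  R: 255 + 0.6×(0−255) = 255 − 153 = 102 → 102
  G: 215 + 0.6×(0−215) = 215 − 129 = 86 → 86
  B: 0 + 0 = 0 → 0
rgb(102, 86, 0) = #665600.

#665600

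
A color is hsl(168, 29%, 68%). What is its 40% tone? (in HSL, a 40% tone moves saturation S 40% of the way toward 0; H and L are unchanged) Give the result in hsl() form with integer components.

S moves 40% from 29 toward 0: 29 − 11.6 = 17.4 → 17.
H and L are unchanged.

hsl(168, 17%, 68%)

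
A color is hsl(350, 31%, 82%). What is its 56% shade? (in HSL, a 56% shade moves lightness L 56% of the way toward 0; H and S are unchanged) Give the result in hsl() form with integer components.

hsl(350, 31%, 36%)

L moves 56% from 82 toward 0: 82 − 45.92 = 36.08 → 36.
H and S are unchanged.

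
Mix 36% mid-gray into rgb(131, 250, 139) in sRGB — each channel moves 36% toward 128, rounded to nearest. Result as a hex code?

Lerp each channel 36% toward 128:
  R: 131 + 0.36×(128−131) = 131 − 1.08 = 129.92 → 130
  G: 250 + 0.36×(128−250) = 250 − 43.92 = 206.08 → 206
  B: 139 − 3.96 = 135.04 → 135
rgb(130, 206, 135) = #82ce87.

#82ce87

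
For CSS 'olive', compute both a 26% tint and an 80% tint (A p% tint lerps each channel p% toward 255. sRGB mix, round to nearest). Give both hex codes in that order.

CSS olive is rgb(128, 128, 0).
26% tint:
  R: 128 + 33.02 = 161.02 → 161
  G: 128 + 0.26×(255−128) = 128 + 33.02 = 161.02 → 161
  B: 0 + 66.3 = 66.3 → 66
  → #A1A142
80% tint:
  R: 128 + 101.6 = 229.6 → 230
  G: 128 + 101.6 = 229.6 → 230
  B: 0 + 0.8×(255−0) = 0 + 204 = 204 → 204
  → #E6E6CC

#A1A142, #E6E6CC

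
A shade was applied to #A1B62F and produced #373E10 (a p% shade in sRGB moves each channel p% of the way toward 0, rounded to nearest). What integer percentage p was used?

#A1B62F is rgb(161, 182, 47); #373E10 is rgb(55, 62, 16).
On the G channel (widest range): 62 ≈ 182 + (p/100)(0 − 182), so p ≈ 100×(62 − 182)/(0 − 182) = -12000/-182 = 65.93.
p = 66 reproduces all three channels after rounding.

66%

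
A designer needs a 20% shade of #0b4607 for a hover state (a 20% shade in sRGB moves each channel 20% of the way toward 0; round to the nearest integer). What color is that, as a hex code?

#093806

#0b4607 is rgb(11, 70, 7).
A 20% shade moves each channel 20% toward 0:
  R: 11 + 0.2×(0−11) = 11 − 2.2 = 8.8 → 9
  G: 70 − 14 = 56 → 56
  B: 7 + 0.2×(0−7) = 7 − 1.4 = 5.6 → 6
rgb(9, 56, 6) = #093806.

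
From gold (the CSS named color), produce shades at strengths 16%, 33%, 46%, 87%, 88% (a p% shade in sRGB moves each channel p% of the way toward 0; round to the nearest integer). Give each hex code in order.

#d6b500, #ab9000, #8a7400, #211c00, #1f1a00

CSS gold is rgb(255, 215, 0).
16%: (255 − 40.8 = 214.2→214, 215 − 34.4 = 180.6→181, 0→0) → #d6b500
33%: (255 − 84.15 = 170.85→171, 215 − 70.95 = 144.05→144, 0→0) → #ab9000
46%: (255 − 117.3 = 137.7→138, 215 − 98.9 = 116.1→116, 0→0) → #8a7400
87%: (255 − 221.85 = 33.15→33, 215 − 187.05 = 27.95→28, 0→0) → #211c00
88%: (255 − 224.4 = 30.6→31, 215 − 189.2 = 25.8→26, 0→0) → #1f1a00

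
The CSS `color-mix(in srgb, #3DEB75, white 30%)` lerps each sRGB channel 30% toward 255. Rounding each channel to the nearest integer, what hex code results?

#3DEB75 is rgb(61, 235, 117).
Lerp each channel 30% toward 255:
  R: 61 + 0.3×(255−61) = 61 + 58.2 = 119.2 → 119
  G: 235 + 0.3×(255−235) = 235 + 6 = 241 → 241
  B: 117 + 0.3×(255−117) = 117 + 41.4 = 158.4 → 158
rgb(119, 241, 158) = #77F19E.

#77F19E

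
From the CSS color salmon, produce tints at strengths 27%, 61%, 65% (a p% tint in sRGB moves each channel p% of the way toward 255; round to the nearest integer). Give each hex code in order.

CSS salmon is rgb(250, 128, 114).
27%: (250 + 1.35 = 251.35→251, 128 + 34.29 = 162.29→162, 114 + 38.07 = 152.07→152) → #FBA298
61%: (250 + 3.05 = 253.05→253, 128 + 77.47 = 205.47→205, 114 + 86.01 = 200.01→200) → #FDCDC8
65%: (250 + 3.25 = 253.25→253, 128 + 82.55 = 210.55→211, 114 + 91.65 = 205.65→206) → #FDD3CE

#FBA298, #FDCDC8, #FDD3CE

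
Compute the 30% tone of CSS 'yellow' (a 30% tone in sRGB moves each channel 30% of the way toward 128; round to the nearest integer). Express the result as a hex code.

CSS yellow is rgb(255, 255, 0).
Lerp each channel 30% toward 128:
  R: 255 − 38.1 = 216.9 → 217
  G: 255 − 38.1 = 216.9 → 217
  B: 0 + 0.3×(128−0) = 0 + 38.4 = 38.4 → 38
rgb(217, 217, 38) = #d9d926.

#d9d926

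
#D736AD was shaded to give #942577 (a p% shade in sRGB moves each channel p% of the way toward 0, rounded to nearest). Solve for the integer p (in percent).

31%

#D736AD is rgb(215, 54, 173); #942577 is rgb(148, 37, 119).
On the R channel (widest range): 148 ≈ 215 + (p/100)(0 − 215), so p ≈ 100×(148 − 215)/(0 − 215) = -6700/-215 = 31.16.
p = 31 reproduces all three channels after rounding.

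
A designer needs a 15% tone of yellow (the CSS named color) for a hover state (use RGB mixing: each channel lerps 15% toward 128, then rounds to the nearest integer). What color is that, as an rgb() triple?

rgb(236, 236, 19)

CSS yellow is rgb(255, 255, 0).
Per channel, c → c + 0.15(128 − c):
  R: 255 + 0.15×(128−255) = 255 − 19.05 = 235.95 → 236
  G: 255 + 0.15×(128−255) = 255 − 19.05 = 235.95 → 236
  B: 0 + 19.2 = 19.2 → 19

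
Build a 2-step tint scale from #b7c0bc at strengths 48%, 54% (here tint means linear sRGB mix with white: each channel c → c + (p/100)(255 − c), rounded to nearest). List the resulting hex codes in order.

#dadedc, #dee2e0

#b7c0bc is rgb(183, 192, 188).
48%: (183 + 34.56 = 217.56→218, 192 + 30.24 = 222.24→222, 188 + 32.16 = 220.16→220) → #dadedc
54%: (183 + 38.88 = 221.88→222, 192 + 34.02 = 226.02→226, 188 + 36.18 = 224.18→224) → #dee2e0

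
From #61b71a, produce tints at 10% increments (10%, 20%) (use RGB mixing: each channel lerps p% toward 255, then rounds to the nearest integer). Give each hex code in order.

#61b71a is rgb(97, 183, 26).
10%: (97 + 15.8 = 112.8→113, 183 + 7.2 = 190.2→190, 26 + 22.9 = 48.9→49) → #71be31
20%: (97 + 31.6 = 128.6→129, 183 + 14.4 = 197.4→197, 26 + 45.8 = 71.8→72) → #81c548

#71be31, #81c548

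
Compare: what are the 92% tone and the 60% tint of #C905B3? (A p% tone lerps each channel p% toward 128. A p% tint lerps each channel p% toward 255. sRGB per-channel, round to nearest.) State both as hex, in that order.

#867684, #E99BE1

#C905B3 is rgb(201, 5, 179).
92% tone:
  R: 201 + 0.92×(128−201) = 201 − 67.16 = 133.84 → 134
  G: 5 + 0.92×(128−5) = 5 + 113.16 = 118.16 → 118
  B: 179 + 0.92×(128−179) = 179 − 46.92 = 132.08 → 132
  → #867684
60% tint:
  R: 201 + 32.4 = 233.4 → 233
  G: 5 + 0.6×(255−5) = 5 + 150 = 155 → 155
  B: 179 + 45.6 = 224.6 → 225
  → #E99BE1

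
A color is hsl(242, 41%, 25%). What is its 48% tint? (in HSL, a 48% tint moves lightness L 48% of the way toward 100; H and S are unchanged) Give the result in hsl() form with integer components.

L moves 48% from 25 toward 100: 25 + 36 = 61 → 61.
H and S are unchanged.

hsl(242, 41%, 61%)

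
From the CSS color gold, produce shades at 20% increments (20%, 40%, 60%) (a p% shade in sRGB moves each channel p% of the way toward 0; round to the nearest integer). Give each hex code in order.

#CCAC00, #998100, #665600

CSS gold is rgb(255, 215, 0).
20%: (255 − 51 = 204→204, 215 − 43 = 172→172, 0→0) → #CCAC00
40%: (255 − 102 = 153→153, 215 − 86 = 129→129, 0→0) → #998100
60%: (255 − 153 = 102→102, 215 − 129 = 86→86, 0→0) → #665600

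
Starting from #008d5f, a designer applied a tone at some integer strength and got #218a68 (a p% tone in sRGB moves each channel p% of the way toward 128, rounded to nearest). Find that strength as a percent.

26%

#008d5f is rgb(0, 141, 95); #218a68 is rgb(33, 138, 104).
On the R channel (widest range): 33 ≈ 0 + (p/100)(128 − 0), so p ≈ 100×(33 − 0)/(128 − 0) = 3300/128 = 25.78.
p = 26 reproduces all three channels after rounding.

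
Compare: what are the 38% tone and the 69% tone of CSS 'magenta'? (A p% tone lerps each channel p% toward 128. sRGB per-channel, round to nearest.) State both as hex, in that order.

CSS magenta is rgb(255, 0, 255).
38% tone:
  R: 255 − 48.26 = 206.74 → 207
  G: 0 + 0.38×(128−0) = 0 + 48.64 = 48.64 → 49
  B: 255 + 0.38×(128−255) = 255 − 48.26 = 206.74 → 207
  → #CF31CF
69% tone:
  R: 255 − 87.63 = 167.37 → 167
  G: 0 + 0.69×(128−0) = 0 + 88.32 = 88.32 → 88
  B: 255 − 87.63 = 167.37 → 167
  → #A758A7

#CF31CF, #A758A7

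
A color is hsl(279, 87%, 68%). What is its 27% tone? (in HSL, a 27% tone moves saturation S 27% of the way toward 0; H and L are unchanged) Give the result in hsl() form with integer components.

S moves 27% from 87 toward 0: 87 − 23.49 = 63.51 → 64.
H and L are unchanged.

hsl(279, 64%, 68%)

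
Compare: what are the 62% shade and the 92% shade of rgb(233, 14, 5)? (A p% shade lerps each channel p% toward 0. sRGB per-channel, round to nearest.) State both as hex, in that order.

#590502, #130100

62% shade:
  R: 233 − 144.46 = 88.54 → 89
  G: 14 + 0.62×(0−14) = 14 − 8.68 = 5.32 → 5
  B: 5 − 3.1 = 1.9 → 2
  → #590502
92% shade:
  R: 233 + 0.92×(0−233) = 233 − 214.36 = 18.64 → 19
  G: 14 + 0.92×(0−14) = 14 − 12.88 = 1.12 → 1
  B: 5 − 4.6 = 0.4 → 0
  → #130100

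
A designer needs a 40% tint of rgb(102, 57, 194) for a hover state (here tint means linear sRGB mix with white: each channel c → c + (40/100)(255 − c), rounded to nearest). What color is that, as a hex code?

A 40% tint moves each channel 40% toward 255:
  R: 102 + 61.2 = 163.2 → 163
  G: 57 + 79.2 = 136.2 → 136
  B: 194 + 0.4×(255−194) = 194 + 24.4 = 218.4 → 218
rgb(163, 136, 218) = #A388DA.

#A388DA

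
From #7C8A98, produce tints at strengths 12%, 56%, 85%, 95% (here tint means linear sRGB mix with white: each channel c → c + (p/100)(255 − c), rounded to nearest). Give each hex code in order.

#7C8A98 is rgb(124, 138, 152).
12%: (124 + 15.72 = 139.72→140, 138 + 14.04 = 152.04→152, 152 + 12.36 = 164.36→164) → #8C98A4
56%: (124 + 73.36 = 197.36→197, 138 + 65.52 = 203.52→204, 152 + 57.68 = 209.68→210) → #C5CCD2
85%: (124 + 111.35 = 235.35→235, 138 + 99.45 = 237.45→237, 152 + 87.55 = 239.55→240) → #EBEDF0
95%: (124 + 124.45 = 248.45→248, 138 + 111.15 = 249.15→249, 152 + 97.85 = 249.85→250) → #F8F9FA

#8C98A4, #C5CCD2, #EBEDF0, #F8F9FA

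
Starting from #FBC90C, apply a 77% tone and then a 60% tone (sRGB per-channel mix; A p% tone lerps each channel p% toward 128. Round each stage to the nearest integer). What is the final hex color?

#8B8775

#FBC90C is rgb(251, 201, 12).
Per channel, c → c + 0.77(128 − c):
  R: 251 + 0.77×(128−251) = 251 − 94.71 = 156.29 → 156
  G: 201 + 0.77×(128−201) = 201 − 56.21 = 144.79 → 145
  B: 12 + 0.77×(128−12) = 12 + 89.32 = 101.32 → 101
After the tone: rgb(156, 145, 101) = #9C9165.
A 60% tone moves each channel 60% toward 128:
  R: 156 + 0.6×(128−156) = 156 − 16.8 = 139.2 → 139
  G: 145 − 10.2 = 134.8 → 135
  B: 101 + 16.2 = 117.2 → 117
rgb(139, 135, 117) = #8B8775.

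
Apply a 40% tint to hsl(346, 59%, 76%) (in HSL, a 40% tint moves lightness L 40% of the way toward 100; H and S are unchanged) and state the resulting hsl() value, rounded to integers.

hsl(346, 59%, 86%)

L moves 40% from 76 toward 100: 76 + 9.6 = 85.6 → 86.
H and S are unchanged.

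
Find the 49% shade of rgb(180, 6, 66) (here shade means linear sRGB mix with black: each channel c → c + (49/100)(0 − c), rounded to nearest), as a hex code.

A 49% shade moves each channel 49% toward 0:
  R: 180 − 88.2 = 91.8 → 92
  G: 6 + 0.49×(0−6) = 6 − 2.94 = 3.06 → 3
  B: 66 + 0.49×(0−66) = 66 − 32.34 = 33.66 → 34
rgb(92, 3, 34) = #5C0322.

#5C0322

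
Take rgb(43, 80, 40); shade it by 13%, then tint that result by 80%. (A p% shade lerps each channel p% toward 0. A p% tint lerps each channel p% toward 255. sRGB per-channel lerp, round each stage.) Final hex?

A 13% shade moves each channel 13% toward 0:
  R: 43 + 0.13×(0−43) = 43 − 5.59 = 37.41 → 37
  G: 80 − 10.4 = 69.6 → 70
  B: 40 + 0.13×(0−40) = 40 − 5.2 = 34.8 → 35
After the shade: rgb(37, 70, 35) = #254623.
An 80% tint moves each channel 80% toward 255:
  R: 37 + 174.4 = 211.4 → 211
  G: 70 + 0.8×(255−70) = 70 + 148 = 218 → 218
  B: 35 + 0.8×(255−35) = 35 + 176 = 211 → 211
rgb(211, 218, 211) = #d3dad3.

#d3dad3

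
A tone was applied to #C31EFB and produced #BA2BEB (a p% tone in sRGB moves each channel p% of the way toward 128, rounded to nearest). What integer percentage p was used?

#C31EFB is rgb(195, 30, 251); #BA2BEB is rgb(186, 43, 235).
On the B channel (widest range): 235 ≈ 251 + (p/100)(128 − 251), so p ≈ 100×(235 − 251)/(128 − 251) = -1600/-123 = 13.01.
p = 13 reproduces all three channels after rounding.

13%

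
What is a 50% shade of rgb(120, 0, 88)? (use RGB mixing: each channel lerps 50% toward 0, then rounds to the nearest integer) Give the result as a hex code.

#3C002C

A 50% shade moves each channel 50% toward 0:
  R: 120 − 60 = 60 → 60
  G: 0 + 0.5×(0−0) = 0 + 0 = 0 → 0
  B: 88 − 44 = 44 → 44
rgb(60, 0, 44) = #3C002C.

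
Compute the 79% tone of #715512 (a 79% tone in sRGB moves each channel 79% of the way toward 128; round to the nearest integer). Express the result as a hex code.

#715512 is rgb(113, 85, 18).
A 79% tone moves each channel 79% toward 128:
  R: 113 + 11.85 = 124.85 → 125
  G: 85 + 33.97 = 118.97 → 119
  B: 18 + 0.79×(128−18) = 18 + 86.9 = 104.9 → 105
rgb(125, 119, 105) = #7d7769.

#7d7769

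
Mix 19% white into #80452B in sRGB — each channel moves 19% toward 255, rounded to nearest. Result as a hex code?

#80452B is rgb(128, 69, 43).
Per channel, c → c + 0.19(255 − c):
  R: 128 + 0.19×(255−128) = 128 + 24.13 = 152.13 → 152
  G: 69 + 0.19×(255−69) = 69 + 35.34 = 104.34 → 104
  B: 43 + 0.19×(255−43) = 43 + 40.28 = 83.28 → 83
rgb(152, 104, 83) = #986853.

#986853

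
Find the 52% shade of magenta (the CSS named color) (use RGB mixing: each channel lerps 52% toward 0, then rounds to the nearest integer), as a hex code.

CSS magenta is rgb(255, 0, 255).
Per channel, c → c + 0.52(0 − c):
  R: 255 + 0.52×(0−255) = 255 − 132.6 = 122.4 → 122
  G: 0 + 0.52×(0−0) = 0 + 0 = 0 → 0
  B: 255 + 0.52×(0−255) = 255 − 132.6 = 122.4 → 122
rgb(122, 0, 122) = #7A007A.

#7A007A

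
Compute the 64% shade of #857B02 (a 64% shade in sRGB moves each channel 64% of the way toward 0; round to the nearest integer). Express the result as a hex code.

#302C01

#857B02 is rgb(133, 123, 2).
A 64% shade moves each channel 64% toward 0:
  R: 133 + 0.64×(0−133) = 133 − 85.12 = 47.88 → 48
  G: 123 + 0.64×(0−123) = 123 − 78.72 = 44.28 → 44
  B: 2 + 0.64×(0−2) = 2 − 1.28 = 0.72 → 1
rgb(48, 44, 1) = #302C01.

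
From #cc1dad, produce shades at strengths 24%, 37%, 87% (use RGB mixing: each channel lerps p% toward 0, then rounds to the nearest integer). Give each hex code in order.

#9b1683, #81126d, #1b0416

#cc1dad is rgb(204, 29, 173).
24%: (204 − 48.96 = 155.04→155, 29 − 6.96 = 22.04→22, 173 − 41.52 = 131.48→131) → #9b1683
37%: (204 − 75.48 = 128.52→129, 29 − 10.73 = 18.27→18, 173 − 64.01 = 108.99→109) → #81126d
87%: (204 − 177.48 = 26.52→27, 29 − 25.23 = 3.77→4, 173 − 150.51 = 22.49→22) → #1b0416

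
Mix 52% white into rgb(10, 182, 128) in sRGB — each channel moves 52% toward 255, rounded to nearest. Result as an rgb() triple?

Lerp each channel 52% toward 255:
  R: 10 + 0.52×(255−10) = 10 + 127.4 = 137.4 → 137
  G: 182 + 0.52×(255−182) = 182 + 37.96 = 219.96 → 220
  B: 128 + 0.52×(255−128) = 128 + 66.04 = 194.04 → 194

rgb(137, 220, 194)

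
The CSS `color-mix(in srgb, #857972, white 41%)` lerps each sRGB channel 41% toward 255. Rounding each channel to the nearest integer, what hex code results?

#B7B0AC

#857972 is rgb(133, 121, 114).
A 41% tint moves each channel 41% toward 255:
  R: 133 + 50.02 = 183.02 → 183
  G: 121 + 0.41×(255−121) = 121 + 54.94 = 175.94 → 176
  B: 114 + 0.41×(255−114) = 114 + 57.81 = 171.81 → 172
rgb(183, 176, 172) = #B7B0AC.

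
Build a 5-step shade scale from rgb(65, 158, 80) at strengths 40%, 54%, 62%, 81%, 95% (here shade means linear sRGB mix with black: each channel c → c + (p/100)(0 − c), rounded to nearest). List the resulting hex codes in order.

40%: (65 − 26 = 39→39, 158 − 63.2 = 94.8→95, 80 − 32 = 48→48) → #275F30
54%: (65 − 35.1 = 29.9→30, 158 − 85.32 = 72.68→73, 80 − 43.2 = 36.8→37) → #1E4925
62%: (65 − 40.3 = 24.7→25, 158 − 97.96 = 60.04→60, 80 − 49.6 = 30.4→30) → #193C1E
81%: (65 − 52.65 = 12.35→12, 158 − 127.98 = 30.02→30, 80 − 64.8 = 15.2→15) → #0C1E0F
95%: (65 − 61.75 = 3.25→3, 158 − 150.1 = 7.9→8, 80 − 76 = 4→4) → #030804

#275F30, #1E4925, #193C1E, #0C1E0F, #030804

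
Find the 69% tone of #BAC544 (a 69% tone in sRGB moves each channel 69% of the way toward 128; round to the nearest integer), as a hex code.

#92956D

#BAC544 is rgb(186, 197, 68).
A 69% tone moves each channel 69% toward 128:
  R: 186 − 40.02 = 145.98 → 146
  G: 197 + 0.69×(128−197) = 197 − 47.61 = 149.39 → 149
  B: 68 + 0.69×(128−68) = 68 + 41.4 = 109.4 → 109
rgb(146, 149, 109) = #92956D.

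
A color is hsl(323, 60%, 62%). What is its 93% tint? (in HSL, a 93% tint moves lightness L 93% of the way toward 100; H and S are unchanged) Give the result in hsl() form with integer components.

hsl(323, 60%, 97%)

L moves 93% from 62 toward 100: 62 + 35.34 = 97.34 → 97.
H and S are unchanged.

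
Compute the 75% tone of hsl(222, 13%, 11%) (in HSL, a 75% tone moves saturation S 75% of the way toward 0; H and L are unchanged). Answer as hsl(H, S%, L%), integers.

hsl(222, 3%, 11%)

S moves 75% from 13 toward 0: 13 − 9.75 = 3.25 → 3.
H and L are unchanged.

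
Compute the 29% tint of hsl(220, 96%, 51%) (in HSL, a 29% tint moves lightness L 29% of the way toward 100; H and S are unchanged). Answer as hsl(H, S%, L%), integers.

L moves 29% from 51 toward 100: 51 + 14.21 = 65.21 → 65.
H and S are unchanged.

hsl(220, 96%, 65%)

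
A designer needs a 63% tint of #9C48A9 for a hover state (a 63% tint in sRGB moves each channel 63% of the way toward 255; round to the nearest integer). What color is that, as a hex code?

#DABBDF

#9C48A9 is rgb(156, 72, 169).
A 63% tint moves each channel 63% toward 255:
  R: 156 + 0.63×(255−156) = 156 + 62.37 = 218.37 → 218
  G: 72 + 0.63×(255−72) = 72 + 115.29 = 187.29 → 187
  B: 169 + 0.63×(255−169) = 169 + 54.18 = 223.18 → 223
rgb(218, 187, 223) = #DABBDF.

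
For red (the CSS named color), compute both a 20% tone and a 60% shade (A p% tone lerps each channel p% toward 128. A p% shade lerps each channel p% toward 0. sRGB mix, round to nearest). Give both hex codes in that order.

CSS red is rgb(255, 0, 0).
20% tone:
  R: 255 − 25.4 = 229.6 → 230
  G: 0 + 0.2×(128−0) = 0 + 25.6 = 25.6 → 26
  B: 0 + 0.2×(128−0) = 0 + 25.6 = 25.6 → 26
  → #E61A1A
60% shade:
  R: 255 + 0.6×(0−255) = 255 − 153 = 102 → 102
  G: 0 + 0.6×(0−0) = 0 + 0 = 0 → 0
  B: 0 + 0 = 0 → 0
  → #660000

#E61A1A, #660000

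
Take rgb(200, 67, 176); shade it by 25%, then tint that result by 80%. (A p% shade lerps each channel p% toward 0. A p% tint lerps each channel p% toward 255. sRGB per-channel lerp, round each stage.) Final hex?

#EAD6E6

Lerp each channel 25% toward 0:
  R: 200 + 0.25×(0−200) = 200 − 50 = 150 → 150
  G: 67 + 0.25×(0−67) = 67 − 16.75 = 50.25 → 50
  B: 176 + 0.25×(0−176) = 176 − 44 = 132 → 132
After the shade: rgb(150, 50, 132) = #963284.
An 80% tint moves each channel 80% toward 255:
  R: 150 + 84 = 234 → 234
  G: 50 + 164 = 214 → 214
  B: 132 + 98.4 = 230.4 → 230
rgb(234, 214, 230) = #EAD6E6.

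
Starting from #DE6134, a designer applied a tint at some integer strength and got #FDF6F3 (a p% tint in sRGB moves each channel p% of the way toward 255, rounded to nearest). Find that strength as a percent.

#DE6134 is rgb(222, 97, 52); #FDF6F3 is rgb(253, 246, 243).
On the B channel (widest range): 243 ≈ 52 + (p/100)(255 − 52), so p ≈ 100×(243 − 52)/(255 − 52) = 19100/203 = 94.09.
p = 94 reproduces all three channels after rounding.

94%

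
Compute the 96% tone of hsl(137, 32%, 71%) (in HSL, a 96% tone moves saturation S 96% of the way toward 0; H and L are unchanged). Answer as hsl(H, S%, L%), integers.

hsl(137, 1%, 71%)

S moves 96% from 32 toward 0: 32 − 30.72 = 1.28 → 1.
H and L are unchanged.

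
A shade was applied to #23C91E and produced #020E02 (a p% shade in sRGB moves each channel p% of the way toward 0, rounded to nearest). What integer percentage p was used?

#23C91E is rgb(35, 201, 30); #020E02 is rgb(2, 14, 2).
On the G channel (widest range): 14 ≈ 201 + (p/100)(0 − 201), so p ≈ 100×(14 − 201)/(0 − 201) = -18700/-201 = 93.03.
p = 93 reproduces all three channels after rounding.

93%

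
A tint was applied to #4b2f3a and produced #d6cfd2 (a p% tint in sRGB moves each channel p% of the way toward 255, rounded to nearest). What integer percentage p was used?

#4b2f3a is rgb(75, 47, 58); #d6cfd2 is rgb(214, 207, 210).
On the G channel (widest range): 207 ≈ 47 + (p/100)(255 − 47), so p ≈ 100×(207 − 47)/(255 − 47) = 16000/208 = 76.92.
p = 77 reproduces all three channels after rounding.

77%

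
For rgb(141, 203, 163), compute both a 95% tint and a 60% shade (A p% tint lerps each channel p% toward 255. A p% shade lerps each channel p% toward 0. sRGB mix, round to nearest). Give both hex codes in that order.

95% tint:
  R: 141 + 0.95×(255−141) = 141 + 108.3 = 249.3 → 249
  G: 203 + 49.4 = 252.4 → 252
  B: 163 + 87.4 = 250.4 → 250
  → #f9fcfa
60% shade:
  R: 141 − 84.6 = 56.4 → 56
  G: 203 − 121.8 = 81.2 → 81
  B: 163 − 97.8 = 65.2 → 65
  → #385141

#f9fcfa, #385141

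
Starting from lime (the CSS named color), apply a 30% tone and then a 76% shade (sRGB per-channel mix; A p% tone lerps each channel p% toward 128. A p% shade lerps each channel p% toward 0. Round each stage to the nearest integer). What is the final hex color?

CSS lime is rgb(0, 255, 0).
Per channel, c → c + 0.3(128 − c):
  R: 0 + 0.3×(128−0) = 0 + 38.4 = 38.4 → 38
  G: 255 − 38.1 = 216.9 → 217
  B: 0 + 0.3×(128−0) = 0 + 38.4 = 38.4 → 38
After the tone: rgb(38, 217, 38) = #26D926.
A 76% shade moves each channel 76% toward 0:
  R: 38 + 0.76×(0−38) = 38 − 28.88 = 9.12 → 9
  G: 217 − 164.92 = 52.08 → 52
  B: 38 + 0.76×(0−38) = 38 − 28.88 = 9.12 → 9
rgb(9, 52, 9) = #093409.

#093409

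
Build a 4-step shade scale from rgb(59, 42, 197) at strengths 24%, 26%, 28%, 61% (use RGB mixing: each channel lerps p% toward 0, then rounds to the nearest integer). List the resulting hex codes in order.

#2d2096, #2c1f92, #2a1e8e, #17104d

24%: (59 − 14.16 = 44.84→45, 42 − 10.08 = 31.92→32, 197 − 47.28 = 149.72→150) → #2d2096
26%: (59 − 15.34 = 43.66→44, 42 − 10.92 = 31.08→31, 197 − 51.22 = 145.78→146) → #2c1f92
28%: (59 − 16.52 = 42.48→42, 42 − 11.76 = 30.24→30, 197 − 55.16 = 141.84→142) → #2a1e8e
61%: (59 − 35.99 = 23.01→23, 42 − 25.62 = 16.38→16, 197 − 120.17 = 76.83→77) → #17104d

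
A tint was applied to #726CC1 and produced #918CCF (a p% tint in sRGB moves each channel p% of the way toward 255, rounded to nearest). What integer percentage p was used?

22%

#726CC1 is rgb(114, 108, 193); #918CCF is rgb(145, 140, 207).
On the G channel (widest range): 140 ≈ 108 + (p/100)(255 − 108), so p ≈ 100×(140 − 108)/(255 − 108) = 3200/147 = 21.77.
p = 22 reproduces all three channels after rounding.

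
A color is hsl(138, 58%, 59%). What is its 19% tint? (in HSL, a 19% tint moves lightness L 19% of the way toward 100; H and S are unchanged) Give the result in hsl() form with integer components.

hsl(138, 58%, 67%)

L moves 19% from 59 toward 100: 59 + 7.79 = 66.79 → 67.
H and S are unchanged.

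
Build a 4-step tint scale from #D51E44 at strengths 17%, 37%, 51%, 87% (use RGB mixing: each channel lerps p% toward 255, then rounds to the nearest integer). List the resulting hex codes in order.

#DC4464, #E57189, #EA91A3, #FAE2E7

#D51E44 is rgb(213, 30, 68).
17%: (213 + 7.14 = 220.14→220, 30 + 38.25 = 68.25→68, 68 + 31.79 = 99.79→100) → #DC4464
37%: (213 + 15.54 = 228.54→229, 30 + 83.25 = 113.25→113, 68 + 69.19 = 137.19→137) → #E57189
51%: (213 + 21.42 = 234.42→234, 30 + 114.75 = 144.75→145, 68 + 95.37 = 163.37→163) → #EA91A3
87%: (213 + 36.54 = 249.54→250, 30 + 195.75 = 225.75→226, 68 + 162.69 = 230.69→231) → #FAE2E7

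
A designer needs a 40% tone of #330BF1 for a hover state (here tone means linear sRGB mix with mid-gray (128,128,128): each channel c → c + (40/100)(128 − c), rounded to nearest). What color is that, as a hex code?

#330BF1 is rgb(51, 11, 241).
Lerp each channel 40% toward 128:
  R: 51 + 0.4×(128−51) = 51 + 30.8 = 81.8 → 82
  G: 11 + 0.4×(128−11) = 11 + 46.8 = 57.8 → 58
  B: 241 − 45.2 = 195.8 → 196
rgb(82, 58, 196) = #523AC4.

#523AC4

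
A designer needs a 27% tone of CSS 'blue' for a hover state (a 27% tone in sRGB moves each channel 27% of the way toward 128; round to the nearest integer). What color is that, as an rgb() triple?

rgb(35, 35, 221)

CSS blue is rgb(0, 0, 255).
Per channel, c → c + 0.27(128 − c):
  R: 0 + 0.27×(128−0) = 0 + 34.56 = 34.56 → 35
  G: 0 + 0.27×(128−0) = 0 + 34.56 = 34.56 → 35
  B: 255 + 0.27×(128−255) = 255 − 34.29 = 220.71 → 221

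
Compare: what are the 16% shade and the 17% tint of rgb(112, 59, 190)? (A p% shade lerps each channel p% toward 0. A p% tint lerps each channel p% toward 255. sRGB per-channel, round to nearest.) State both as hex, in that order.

#5e32a0, #885cc9

16% shade:
  R: 112 − 17.92 = 94.08 → 94
  G: 59 + 0.16×(0−59) = 59 − 9.44 = 49.56 → 50
  B: 190 + 0.16×(0−190) = 190 − 30.4 = 159.6 → 160
  → #5e32a0
17% tint:
  R: 112 + 0.17×(255−112) = 112 + 24.31 = 136.31 → 136
  G: 59 + 0.17×(255−59) = 59 + 33.32 = 92.32 → 92
  B: 190 + 0.17×(255−190) = 190 + 11.05 = 201.05 → 201
  → #885cc9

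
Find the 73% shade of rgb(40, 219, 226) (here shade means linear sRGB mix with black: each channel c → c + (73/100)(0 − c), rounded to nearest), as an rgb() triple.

rgb(11, 59, 61)

Lerp each channel 73% toward 0:
  R: 40 − 29.2 = 10.8 → 11
  G: 219 + 0.73×(0−219) = 219 − 159.87 = 59.13 → 59
  B: 226 + 0.73×(0−226) = 226 − 164.98 = 61.02 → 61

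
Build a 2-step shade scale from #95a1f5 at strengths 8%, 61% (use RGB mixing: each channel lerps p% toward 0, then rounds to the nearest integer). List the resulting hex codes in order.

#8994e1, #3a3f60

#95a1f5 is rgb(149, 161, 245).
8%: (149 − 11.92 = 137.08→137, 161 − 12.88 = 148.12→148, 245 − 19.6 = 225.4→225) → #8994e1
61%: (149 − 90.89 = 58.11→58, 161 − 98.21 = 62.79→63, 245 − 149.45 = 95.55→96) → #3a3f60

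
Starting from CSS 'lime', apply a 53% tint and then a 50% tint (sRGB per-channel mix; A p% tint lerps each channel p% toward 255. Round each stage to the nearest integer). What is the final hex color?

CSS lime is rgb(0, 255, 0).
Per channel, c → c + 0.53(255 − c):
  R: 0 + 135.15 = 135.15 → 135
  G: 255 + 0 = 255 → 255
  B: 0 + 0.53×(255−0) = 0 + 135.15 = 135.15 → 135
After the tint: rgb(135, 255, 135) = #87FF87.
Per channel, c → c + 0.5(255 − c):
  R: 135 + 60 = 195 → 195
  G: 255 + 0.5×(255−255) = 255 + 0 = 255 → 255
  B: 135 + 0.5×(255−135) = 135 + 60 = 195 → 195
rgb(195, 255, 195) = #C3FFC3.

#C3FFC3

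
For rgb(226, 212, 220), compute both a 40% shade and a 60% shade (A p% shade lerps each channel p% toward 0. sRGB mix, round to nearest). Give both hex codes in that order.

40% shade:
  R: 226 + 0.4×(0−226) = 226 − 90.4 = 135.6 → 136
  G: 212 − 84.8 = 127.2 → 127
  B: 220 + 0.4×(0−220) = 220 − 88 = 132 → 132
  → #887f84
60% shade:
  R: 226 − 135.6 = 90.4 → 90
  G: 212 − 127.2 = 84.8 → 85
  B: 220 + 0.6×(0−220) = 220 − 132 = 88 → 88
  → #5a5558

#887f84, #5a5558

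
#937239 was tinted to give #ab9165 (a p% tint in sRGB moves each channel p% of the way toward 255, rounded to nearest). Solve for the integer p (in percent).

#937239 is rgb(147, 114, 57); #ab9165 is rgb(171, 145, 101).
On the B channel (widest range): 101 ≈ 57 + (p/100)(255 − 57), so p ≈ 100×(101 − 57)/(255 − 57) = 4400/198 = 22.22.
p = 22 reproduces all three channels after rounding.

22%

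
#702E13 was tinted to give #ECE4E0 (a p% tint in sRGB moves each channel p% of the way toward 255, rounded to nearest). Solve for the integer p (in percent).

#702E13 is rgb(112, 46, 19); #ECE4E0 is rgb(236, 228, 224).
On the B channel (widest range): 224 ≈ 19 + (p/100)(255 − 19), so p ≈ 100×(224 − 19)/(255 − 19) = 20500/236 = 86.86.
p = 87 reproduces all three channels after rounding.

87%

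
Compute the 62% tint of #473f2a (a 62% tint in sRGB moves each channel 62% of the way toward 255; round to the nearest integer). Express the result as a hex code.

#b9b6ae

#473f2a is rgb(71, 63, 42).
A 62% tint moves each channel 62% toward 255:
  R: 71 + 0.62×(255−71) = 71 + 114.08 = 185.08 → 185
  G: 63 + 119.04 = 182.04 → 182
  B: 42 + 0.62×(255−42) = 42 + 132.06 = 174.06 → 174
rgb(185, 182, 174) = #b9b6ae.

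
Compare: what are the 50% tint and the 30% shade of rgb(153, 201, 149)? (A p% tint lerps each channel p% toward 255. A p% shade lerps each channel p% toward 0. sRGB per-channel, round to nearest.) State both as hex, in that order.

50% tint:
  R: 153 + 51 = 204 → 204
  G: 201 + 0.5×(255−201) = 201 + 27 = 228 → 228
  B: 149 + 0.5×(255−149) = 149 + 53 = 202 → 202
  → #CCE4CA
30% shade:
  R: 153 − 45.9 = 107.1 → 107
  G: 201 + 0.3×(0−201) = 201 − 60.3 = 140.7 → 141
  B: 149 − 44.7 = 104.3 → 104
  → #6B8D68

#CCE4CA, #6B8D68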